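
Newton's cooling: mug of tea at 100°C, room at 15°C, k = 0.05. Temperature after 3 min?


Newton's law: dT/dt = -k(T - T_a) has solution T(t) = T_a + (T₀ - T_a)e^(-kt).
Plug in T_a = 15, T₀ = 100, k = 0.05, t = 3: T(3) = 15 + (85)e^(-0.15) ≈ 88.2°C.


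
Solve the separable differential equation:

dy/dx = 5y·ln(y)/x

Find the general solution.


Separate: dy/[y ln(y)] = 5 dx/x.
Substitute u = ln(y): du/u = 5 dx/x.
Integrate: ln|ln(y)| = 5ln|x| + C₀, hence ln(y) = C·x^5.


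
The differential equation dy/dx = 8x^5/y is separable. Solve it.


Separate variables: y dy = 8x^5 dx.
Integrate both sides: y²/2 = (4/3)x^6 + C₀.
Multiply by 2: y² = (8/3)x^6 + C.


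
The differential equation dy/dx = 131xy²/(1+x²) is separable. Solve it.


Separate: dy/y² = 131x/(1+x²) dx.
Integrate LHS: ∫ dy/y² = -1/y.
Integrate RHS via u = 1+x²: (131/2)ln(1+x²) + C.
Result: -1/y = (131/2)ln(1+x²) + C.


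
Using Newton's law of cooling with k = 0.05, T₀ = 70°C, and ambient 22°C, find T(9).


Newton's law: dT/dt = -k(T - T_a) has solution T(t) = T_a + (T₀ - T_a)e^(-kt).
Plug in T_a = 22, T₀ = 70, k = 0.05, t = 9: T(9) = 22 + (48)e^(-0.45) ≈ 52.6°C.


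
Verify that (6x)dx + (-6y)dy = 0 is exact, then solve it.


Check exactness: ∂M/∂y = 0 and ∂N/∂x = 0; equal, so the equation is exact.
Integrate M with respect to x (treating y as constant): ∫M dx = 3x^2 + h(y).
Differentiate w.r.t. y and set equal to N: the x-dependent terms already match, leaving h'(y) = -6y. Integrate: h(y) = -3y^2.
So F(x,y) = -3y^2 + 3x^2.
General solution: -3y^2 + 3x^2 = C.


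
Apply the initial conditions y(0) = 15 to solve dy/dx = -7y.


General solution of y' = -7y is y = Ce^(-7x).
Apply y(0) = 15: C = 15.
Particular solution: y = 15e^(-7x).


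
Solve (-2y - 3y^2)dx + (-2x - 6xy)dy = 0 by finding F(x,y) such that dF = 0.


Check exactness: ∂M/∂y = -2 - 6y and ∂N/∂x = -2 - 6y; equal, so the equation is exact.
Integrate M with respect to x (treating y as constant): ∫M dx = -2xy - 3xy^2 + h(y).
Differentiate w.r.t. y and set equal to N: all terms match, so h'(y) = 0 and h is a constant absorbed into C.
General solution: -2xy - 3xy^2 = C.


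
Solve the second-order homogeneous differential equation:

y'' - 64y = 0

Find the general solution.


Characteristic equation: r² - 64 = 0.
Factor: (r + 8)(r - 8) = 0 ⇒ r = -8, 8 (distinct real).
General solution: y = C₁e^(-8x) + C₂e^(8x).


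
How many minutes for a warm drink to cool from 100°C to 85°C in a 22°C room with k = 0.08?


From T(t) = T_a + (T₀ - T_a)e^(-kt), set T(t) = 85:
(85 - 22) / (100 - 22) = e^(-0.08t), so t = -ln(0.808)/0.08 ≈ 2.7 minutes.


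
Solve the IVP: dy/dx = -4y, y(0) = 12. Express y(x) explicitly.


General solution of y' = -4y is y = Ce^(-4x).
Apply y(0) = 12: C = 12.
Particular solution: y = 12e^(-4x).


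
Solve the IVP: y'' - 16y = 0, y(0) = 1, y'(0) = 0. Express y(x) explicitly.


Characteristic roots of r² - 16 = 0 are -4, 4.
General solution y = c₁ e^(-4x) + c₂ e^(4x).
Apply y(0) = 1: c₁ + c₂ = 1. Apply y'(0) = 0: -4 c₁ + 4 c₂ = 0.
Solve: c₁ = 1/2, c₂ = 1/2.
Particular solution: y = (1/2)e^(-4x) + (1/2)e^(4x).


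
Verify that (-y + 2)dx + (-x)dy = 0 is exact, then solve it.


Check exactness: ∂M/∂y = -1 and ∂N/∂x = -1; equal, so the equation is exact.
Integrate M with respect to x (treating y as constant): ∫M dx = -xy + 2x + h(y).
Differentiate w.r.t. y and set equal to N: all terms match, so h'(y) = 0 and h is a constant absorbed into C.
General solution: -xy + 2x = C.


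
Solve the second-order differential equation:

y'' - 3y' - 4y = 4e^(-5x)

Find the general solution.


Characteristic roots of r² - 3r - 4 = 0 are -1, 4.
y_h = C₁e^(-x) + C₂e^(4x).
Forcing exponent -5 is not a characteristic root; try y_p = Ae^(-5x).
Substitute: A·(25 + (-3)·-5 + (-4)) = A·36 = 4, so A = 1/9.
General solution: y = C₁e^(-x) + C₂e^(4x) + (1/9)e^(-5x).


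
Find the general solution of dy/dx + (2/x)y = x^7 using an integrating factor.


P(x) = 2/x ⇒ μ = x^2.
(x^2 y)' = x^2·x^7 = x^9.
Integrate: x^2 y = x^10/(10) + C.
Solve for y: y = (1/10)x^8 + C/x^2.


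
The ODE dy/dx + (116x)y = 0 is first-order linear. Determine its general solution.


P(x) = 116x ⇒ μ = e^(58x²).
Q(x) = 0 so μ y is constant: y = Ce^(-58x²).


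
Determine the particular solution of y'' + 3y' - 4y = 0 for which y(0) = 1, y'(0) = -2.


Characteristic roots of r² + 3r - 4 = 0 are 1, -4.
General solution y = c₁ e^(x) + c₂ e^(-4x).
Apply y(0) = 1: c₁ + c₂ = 1. Apply y'(0) = -2: 1 c₁ - 4 c₂ = -2.
Solve: c₁ = 2/5, c₂ = 3/5.
Particular solution: y = (2/5)e^(x) + (3/5)e^(-4x).


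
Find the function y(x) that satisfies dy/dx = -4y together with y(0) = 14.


General solution of y' = -4y is y = Ce^(-4x).
Apply y(0) = 14: C = 14.
Particular solution: y = 14e^(-4x).


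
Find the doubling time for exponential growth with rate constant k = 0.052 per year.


Exponential growth: P(t) = P₀ e^(0.052t). Set P(t)/P₀ = 2: e^(0.052t) = 2.
Solve: t = ln(2)/0.052 ≈ 13.33 years.


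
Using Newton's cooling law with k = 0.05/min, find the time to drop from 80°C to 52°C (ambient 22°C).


From T(t) = T_a + (T₀ - T_a)e^(-kt), set T(t) = 52:
(52 - 22) / (80 - 22) = e^(-0.05t), so t = -ln(0.517)/0.05 ≈ 13.2 minutes.


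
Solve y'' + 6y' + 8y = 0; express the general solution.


Characteristic equation: r² + 6r + 8 = 0.
Factor: (r + 4)(r + 2) = 0 ⇒ r = -4, -2 (distinct real).
General solution: y = C₁e^(-4x) + C₂e^(-2x).


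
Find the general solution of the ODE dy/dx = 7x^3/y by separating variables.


Separate variables: y dy = 7x^3 dx.
Integrate both sides: y²/2 = (7/4)x^4 + C₀.
Multiply by 2: y² = (7/2)x^4 + C.


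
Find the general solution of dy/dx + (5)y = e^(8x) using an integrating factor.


P(x) = 5 ⇒ μ = e^(5x).
(μ y)' = e^(13x) ⇒ μ y = e^(13x)/13 + C.
Divide by μ: y = (1/13)e^(8x) + Ce^(-5x).


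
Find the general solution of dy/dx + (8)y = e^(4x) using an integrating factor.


P(x) = 8 ⇒ μ = e^(8x).
(μ y)' = e^(12x) ⇒ μ y = e^(12x)/12 + C.
Divide by μ: y = (1/12)e^(4x) + Ce^(-8x).


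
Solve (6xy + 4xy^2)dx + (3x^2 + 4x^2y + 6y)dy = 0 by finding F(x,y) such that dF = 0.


Check exactness: ∂M/∂y = 6x + 8xy and ∂N/∂x = 6x + 8xy; equal, so the equation is exact.
Integrate M with respect to x (treating y as constant): ∫M dx = 3x^2y + 2x^2y^2 + h(y).
Differentiate w.r.t. y and set equal to N: the x-dependent terms already match, leaving h'(y) = 6y. Integrate: h(y) = 3y^2.
So F(x,y) = 3x^2y + 2x^2y^2 + 3y^2.
General solution: 3x^2y + 2x^2y^2 + 3y^2 = C.


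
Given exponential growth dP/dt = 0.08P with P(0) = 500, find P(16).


The ODE dP/dt = 0.08P has solution P(t) = P(0)e^(0.08t).
Substitute P(0) = 500 and t = 16: P(16) = 500 e^(1.28) ≈ 1798.


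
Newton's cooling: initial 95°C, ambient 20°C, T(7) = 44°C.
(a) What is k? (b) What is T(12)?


Newton's law: T(t) = T_a + (T₀ - T_a)e^(-kt).
(a) Use T(7) = 44: (44 - 20)/(95 - 20) = e^(-k·7), so k = -ln(0.320)/7 ≈ 0.1628.
(b) Apply k to t = 12: T(12) = 20 + (75)e^(-1.953) ≈ 30.6°C.


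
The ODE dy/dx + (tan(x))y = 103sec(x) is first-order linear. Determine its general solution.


P(x) = tan(x) ⇒ μ = e^(∫tan(x)dx) = sec(x).
(sec(x) y)' = 103sec²(x) ⇒ sec(x) y = 103tan(x) + C.
Multiply by cos(x): y = 103sin(x) + C·cos(x).


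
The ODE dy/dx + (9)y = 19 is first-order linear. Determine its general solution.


P(x) = 9, Q(x) = 19; integrating factor μ = e^(9x).
(μ y)' = 19e^(9x) ⇒ μ y = (19/9)e^(9x) + C.
Divide by μ: y = 19/9 + Ce^(-9x).


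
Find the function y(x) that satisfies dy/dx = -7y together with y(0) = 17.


General solution of y' = -7y is y = Ce^(-7x).
Apply y(0) = 17: C = 17.
Particular solution: y = 17e^(-7x).


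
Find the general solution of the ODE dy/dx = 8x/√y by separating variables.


Separate: √y dy = 8x dx.
Integrate: (2/3)y^(3/2) = 4x² + C.


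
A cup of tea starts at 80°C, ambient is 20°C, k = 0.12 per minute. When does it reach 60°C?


From T(t) = T_a + (T₀ - T_a)e^(-kt), set T(t) = 60:
(60 - 20) / (80 - 20) = e^(-0.12t), so t = -ln(0.667)/0.12 ≈ 3.4 minutes.


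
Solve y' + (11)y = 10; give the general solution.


P(x) = 11, Q(x) = 10; integrating factor μ = e^(11x).
(μ y)' = 10e^(11x) ⇒ μ y = (10/11)e^(11x) + C.
Divide by μ: y = 10/11 + Ce^(-11x).


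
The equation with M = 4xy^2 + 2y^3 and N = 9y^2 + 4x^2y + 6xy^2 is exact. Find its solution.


Check exactness: ∂M/∂y = 8xy + 6y^2 and ∂N/∂x = 8xy + 6y^2; equal, so the equation is exact.
Integrate M with respect to x (treating y as constant): ∫M dx = 2x^2y^2 + 2xy^3 + h(y).
Differentiate w.r.t. y and set equal to N: the x-dependent terms already match, leaving h'(y) = 9y^2. Integrate: h(y) = 3y^3.
So F(x,y) = 3y^3 + 2x^2y^2 + 2xy^3.
General solution: 3y^3 + 2x^2y^2 + 2xy^3 = C.


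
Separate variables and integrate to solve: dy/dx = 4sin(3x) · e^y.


Separate: e^(-y) dy = 4sin(3x) dx.
Integrate: -e^(-y) = -(4/3)cos(3x) + C₀.
Rearrange: e^(-y) = (4/3)cos(3x) + C.


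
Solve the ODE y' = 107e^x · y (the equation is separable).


Separate variables: dy/y = 107e^x dx.
Integrate: ln|y| = 107e^x + C₀.
Exponentiate: y = Ce^(107e^x).


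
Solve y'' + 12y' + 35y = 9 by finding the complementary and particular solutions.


Characteristic roots of r² + 12r + 35 = 0 are -5, -7.
y_h = C₁e^(-5x) + C₂e^(-7x).
Constant forcing; try y_p = A. Then 35A = 9 ⇒ A = 9/35.
General solution: y = C₁e^(-5x) + C₂e^(-7x) + 9/35.


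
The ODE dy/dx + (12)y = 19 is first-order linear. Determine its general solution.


P(x) = 12, Q(x) = 19; integrating factor μ = e^(12x).
(μ y)' = 19e^(12x) ⇒ μ y = (19/12)e^(12x) + C.
Divide by μ: y = 19/12 + Ce^(-12x).


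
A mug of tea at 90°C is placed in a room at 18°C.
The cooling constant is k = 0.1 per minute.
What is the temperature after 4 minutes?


Newton's law: dT/dt = -k(T - T_a) has solution T(t) = T_a + (T₀ - T_a)e^(-kt).
Plug in T_a = 18, T₀ = 90, k = 0.1, t = 4: T(4) = 18 + (72)e^(-0.40) ≈ 66.3°C.


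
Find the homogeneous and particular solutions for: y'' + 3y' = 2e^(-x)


Characteristic roots of r² + 3r = 0 are 0, -3.
y_h = C₁ + C₂e^(-3x).
Forcing exponent -1 is not a characteristic root; try y_p = Ae^(-x).
Substitute: A·(1 + (3)·-1 + (0)) = A·-2 = 2, so A = -1.
General solution: y = C₁ + C₂e^(-3x) - e^(-x).


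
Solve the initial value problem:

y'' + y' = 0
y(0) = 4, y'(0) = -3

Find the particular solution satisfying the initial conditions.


Characteristic roots of r² + r = 0 are -1, 0.
General solution y = c₁ e^(-x) + c₂.
Apply y(0) = 4: c₁ + c₂ = 4. Apply y'(0) = -3: -1 c₁ + 0 c₂ = -3.
Solve: c₁ = 3, c₂ = 1.
Particular solution: y = 3e^(-x) + 1.


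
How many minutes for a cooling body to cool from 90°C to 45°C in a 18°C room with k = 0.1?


From T(t) = T_a + (T₀ - T_a)e^(-kt), set T(t) = 45:
(45 - 18) / (90 - 18) = e^(-0.1t), so t = -ln(0.375)/0.1 ≈ 9.8 minutes.


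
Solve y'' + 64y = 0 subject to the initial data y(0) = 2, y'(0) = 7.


Characteristic roots of r² + 64 = 0 are ±8i, so y = C₁cos(8x) + C₂sin(8x).
Apply y(0) = 2: C₁ = 2. Differentiate and apply y'(0) = 7: 8·C₂ = 7, so C₂ = 7/8.
Particular solution: y = 2cos(8x) + (7/8)sin(8x).


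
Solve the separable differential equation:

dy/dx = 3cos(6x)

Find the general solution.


g(y) = 1, so integrate directly: y = ∫ 3cos(6x) dx = (1/2)sin(6x) + C.


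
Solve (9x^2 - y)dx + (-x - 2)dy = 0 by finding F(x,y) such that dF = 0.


Check exactness: ∂M/∂y = -1 and ∂N/∂x = -1; equal, so the equation is exact.
Integrate M with respect to x (treating y as constant): ∫M dx = 3x^3 - xy + h(y).
Differentiate w.r.t. y and set equal to N: the x-dependent terms already match, leaving h'(y) = -2. Integrate: h(y) = -2y.
So F(x,y) = 3x^3 - xy - 2y.
General solution: 3x^3 - xy - 2y = C.


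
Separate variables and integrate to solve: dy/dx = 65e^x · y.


Separate variables: dy/y = 65e^x dx.
Integrate: ln|y| = 65e^x + C₀.
Exponentiate: y = Ce^(65e^x).


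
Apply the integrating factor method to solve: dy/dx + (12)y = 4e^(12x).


P(x) = 12 ⇒ μ = e^(12x).
(μ y)' = 4e^(24x) ⇒ μ y = (4/24)e^(24x) + C.
Divide by μ: y = (1/6)e^(12x) + Ce^(-12x).


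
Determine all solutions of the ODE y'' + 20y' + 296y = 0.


Characteristic equation: r² + 20r + 296 = 0.
Discriminant is negative; roots r = -10 ± 14i (complex conjugate pair).
General solution uses e^(α x)(C₁ cos(β x) + C₂ sin(β x)): y = e^(-10x)(C₁cos(14x) + C₂sin(14x)).


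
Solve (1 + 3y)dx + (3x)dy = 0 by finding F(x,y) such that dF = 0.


Check exactness: ∂M/∂y = 3 and ∂N/∂x = 3; equal, so the equation is exact.
Integrate M with respect to x (treating y as constant): ∫M dx = x + 3xy + h(y).
Differentiate w.r.t. y and set equal to N: all terms match, so h'(y) = 0 and h is a constant absorbed into C.
General solution: x + 3xy = C.


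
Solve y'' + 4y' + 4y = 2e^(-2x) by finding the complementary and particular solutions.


Characteristic polynomial (r + 2)² = 0; repeated root r = -2.
y_h = (C₁ + C₂x)e^(-2x). Forcing matches the repeated root (resonance), so try y_p = Ax² e^(-2x).
Substitute and solve for A: 2A = 2, so A = 1.
General solution: y = (C₁ + C₂x + x²)e^(-2x).


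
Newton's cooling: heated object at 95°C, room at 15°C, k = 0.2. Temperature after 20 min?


Newton's law: dT/dt = -k(T - T_a) has solution T(t) = T_a + (T₀ - T_a)e^(-kt).
Plug in T_a = 15, T₀ = 95, k = 0.2, t = 20: T(20) = 15 + (80)e^(-4.00) ≈ 16.5°C.


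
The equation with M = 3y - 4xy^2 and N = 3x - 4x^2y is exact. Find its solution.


Check exactness: ∂M/∂y = 3 - 8xy and ∂N/∂x = 3 - 8xy; equal, so the equation is exact.
Integrate M with respect to x (treating y as constant): ∫M dx = 3xy - 2x^2y^2 + h(y).
Differentiate w.r.t. y and set equal to N: all terms match, so h'(y) = 0 and h is a constant absorbed into C.
General solution: 3xy - 2x^2y^2 = C.


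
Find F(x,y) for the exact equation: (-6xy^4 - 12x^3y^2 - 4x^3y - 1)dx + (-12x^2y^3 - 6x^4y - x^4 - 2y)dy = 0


Check exactness: ∂M/∂y = -24xy^3 - 24x^3y - 4x^3 and ∂N/∂x = -24xy^3 - 24x^3y - 4x^3; equal, so the equation is exact.
Integrate M with respect to x (treating y as constant): ∫M dx = -3x^2y^4 - 3x^4y^2 - x^4y - x + h(y).
Differentiate w.r.t. y and set equal to N: the x-dependent terms already match, leaving h'(y) = -2y. Integrate: h(y) = -y^2.
So F(x,y) = -3x^2y^4 - 3x^4y^2 - x^4y - y^2 - x.
General solution: -3x^2y^4 - 3x^4y^2 - x^4y - y^2 - x = C.


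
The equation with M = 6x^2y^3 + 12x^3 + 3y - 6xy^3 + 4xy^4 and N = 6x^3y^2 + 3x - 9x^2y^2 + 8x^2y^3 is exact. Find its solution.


Check exactness: ∂M/∂y = 18x^2y^2 + 3 - 18xy^2 + 16xy^3 and ∂N/∂x = 18x^2y^2 + 3 - 18xy^2 + 16xy^3; equal, so the equation is exact.
Integrate M with respect to x (treating y as constant): ∫M dx = 2x^3y^3 + 3x^4 + 3xy - 3x^2y^3 + 2x^2y^4 + h(y).
Differentiate w.r.t. y and set equal to N: all terms match, so h'(y) = 0 and h is a constant absorbed into C.
General solution: 2x^3y^3 + 3x^4 + 3xy - 3x^2y^3 + 2x^2y^4 = C.


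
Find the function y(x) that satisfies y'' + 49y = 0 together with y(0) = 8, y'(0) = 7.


Characteristic roots of r² + 49 = 0 are ±7i, so y = C₁cos(7x) + C₂sin(7x).
Apply y(0) = 8: C₁ = 8. Differentiate and apply y'(0) = 7: 7·C₂ = 7, so C₂ = 1.
Particular solution: y = 8cos(7x) + sin(7x).


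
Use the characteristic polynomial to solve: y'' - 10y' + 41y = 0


Characteristic equation: r² - 10r + 41 = 0.
Discriminant is negative; roots r = 5 ± 4i (complex conjugate pair).
General solution uses e^(α x)(C₁ cos(β x) + C₂ sin(β x)): y = e^(5x)(C₁cos(4x) + C₂sin(4x)).


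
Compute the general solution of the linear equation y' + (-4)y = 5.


P(x) = -4 ⇒ μ = e^(-4x).
(μ y)' = 5e^(-4x) ⇒ μ y = -(5/4)e^(-4x) + C.
Divide by μ: y = -5/4 + Ce^(4x).


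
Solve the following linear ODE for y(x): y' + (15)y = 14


P(x) = 15, Q(x) = 14; integrating factor μ = e^(15x).
(μ y)' = 14e^(15x) ⇒ μ y = (14/15)e^(15x) + C.
Divide by μ: y = 14/15 + Ce^(-15x).


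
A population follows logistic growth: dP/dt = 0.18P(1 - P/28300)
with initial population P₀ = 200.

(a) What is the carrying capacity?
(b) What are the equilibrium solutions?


Logistic ODE dP/dt = 0.18P(1 - P/28300) has equilibria where dP/dt = 0, i.e. P = 0 or P = 28300.
The coefficient (1 - P/K) = 0 when P = K, identifying K = 28300 as the carrying capacity.
(a) K = 28300; (b) equilibria P = 0 and P = 28300.


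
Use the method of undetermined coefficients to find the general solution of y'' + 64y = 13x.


Homogeneous: r² + 64 = 0 ⇒ r = ±8i, y_h = C₁cos(8x) + C₂sin(8x).
Polynomial forcing; try y_p = Ax + B. Then y_p'' + 64 y_p = 64(Ax + B) = 13x, so B = 0 and A = 13/64.
General solution: y = C₁cos(8x) + C₂sin(8x) + (13/64)x.


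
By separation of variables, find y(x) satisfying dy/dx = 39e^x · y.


Separate variables: dy/y = 39e^x dx.
Integrate: ln|y| = 39e^x + C₀.
Exponentiate: y = Ce^(39e^x).


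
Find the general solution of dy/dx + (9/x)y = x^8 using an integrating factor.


P(x) = 9/x ⇒ μ = x^9.
(x^9 y)' = x^17 ⇒ x^9 y = x^18/(18) + C.
Solve for y: y = (1/18)x^9 + C/x^9.


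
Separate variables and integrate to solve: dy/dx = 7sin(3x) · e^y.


Separate: e^(-y) dy = 7sin(3x) dx.
Integrate: -e^(-y) = -(7/3)cos(3x) + C₀.
Rearrange: e^(-y) = (7/3)cos(3x) + C.


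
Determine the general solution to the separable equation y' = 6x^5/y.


Separate variables: y dy = 6x^5 dx.
Integrate both sides: y²/2 = x^6 + C₀.
Multiply by 2: y² = 2x^6 + C.


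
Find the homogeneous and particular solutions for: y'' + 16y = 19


Homogeneous part: r² + 16 = 0 ⇒ r = ±4i, so y_h = C₁cos(4x) + C₂sin(4x).
Try constant y_p = A; plug in: 16A = 19 ⇒ A = 19/16.
General solution: y = C₁cos(4x) + C₂sin(4x) + 19/16.


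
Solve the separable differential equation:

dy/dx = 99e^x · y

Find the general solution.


Separate variables: dy/y = 99e^x dx.
Integrate: ln|y| = 99e^x + C₀.
Exponentiate: y = Ce^(99e^x).


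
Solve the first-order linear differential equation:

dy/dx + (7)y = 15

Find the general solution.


P(x) = 7, Q(x) = 15; integrating factor μ = e^(7x).
(μ y)' = 15e^(7x) ⇒ μ y = (15/7)e^(7x) + C.
Divide by μ: y = 15/7 + Ce^(-7x).


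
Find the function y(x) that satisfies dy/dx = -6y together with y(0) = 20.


General solution of y' = -6y is y = Ce^(-6x).
Apply y(0) = 20: C = 20.
Particular solution: y = 20e^(-6x).


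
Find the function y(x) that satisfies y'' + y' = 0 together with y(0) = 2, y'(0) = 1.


Characteristic roots of r² + r = 0 are -1, 0.
General solution y = c₁ e^(-x) + c₂.
Apply y(0) = 2: c₁ + c₂ = 2. Apply y'(0) = 1: -1 c₁ + 0 c₂ = 1.
Solve: c₁ = -1, c₂ = 3.
Particular solution: y = -e^(-x) + 3.


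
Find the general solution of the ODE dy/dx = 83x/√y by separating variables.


Separate: √y dy = 83x dx.
Integrate: (2/3)y^(3/2) = (83/2)x² + C.


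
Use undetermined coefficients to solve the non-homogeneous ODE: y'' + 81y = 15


Homogeneous part: r² + 81 = 0 ⇒ r = ±9i, so y_h = C₁cos(9x) + C₂sin(9x).
Try constant y_p = A; plug in: 81A = 15 ⇒ A = 5/27.
General solution: y = C₁cos(9x) + C₂sin(9x) + 5/27.


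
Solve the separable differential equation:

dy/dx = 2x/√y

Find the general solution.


Separate: √y dy = 2x dx.
Integrate: (2/3)y^(3/2) = x² + C.


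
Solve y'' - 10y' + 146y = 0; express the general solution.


Characteristic equation: r² - 10r + 146 = 0.
Discriminant is negative; roots r = 5 ± 11i (complex conjugate pair).
General solution uses e^(α x)(C₁ cos(β x) + C₂ sin(β x)): y = e^(5x)(C₁cos(11x) + C₂sin(11x)).


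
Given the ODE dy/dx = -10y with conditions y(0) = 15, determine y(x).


General solution of y' = -10y is y = Ce^(-10x).
Apply y(0) = 15: C = 15.
Particular solution: y = 15e^(-10x).


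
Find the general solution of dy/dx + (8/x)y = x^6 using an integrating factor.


P(x) = 8/x ⇒ μ = x^8.
(x^8 y)' = x^14 ⇒ x^8 y = x^15/(15) + C.
Solve for y: y = (1/15)x^7 + C/x^8.


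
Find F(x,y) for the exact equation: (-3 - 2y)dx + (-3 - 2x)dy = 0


Check exactness: ∂M/∂y = -2 and ∂N/∂x = -2; equal, so the equation is exact.
Integrate M with respect to x (treating y as constant): ∫M dx = -3x - 2xy + h(y).
Differentiate w.r.t. y and set equal to N: the x-dependent terms already match, leaving h'(y) = -3. Integrate: h(y) = -3y.
So F(x,y) = -3y - 3x - 2xy.
General solution: -3y - 3x - 2xy = C.


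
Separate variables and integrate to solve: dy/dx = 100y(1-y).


Separate: dy/[y(1-y)] = 100 dx.
Partial fractions: 1/[y(1-y)] = 1/y + 1/(1-y).
Integrate: ln|y/(1-y)| = 100x + C₀.
Solve for y: y = 1/(1 + Ce^(-100x)).


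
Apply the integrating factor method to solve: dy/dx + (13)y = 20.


P(x) = 13, Q(x) = 20; integrating factor μ = e^(13x).
(μ y)' = 20e^(13x) ⇒ μ y = (20/13)e^(13x) + C.
Divide by μ: y = 20/13 + Ce^(-13x).


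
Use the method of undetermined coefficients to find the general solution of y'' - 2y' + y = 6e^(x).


Characteristic polynomial (r - 1)² = 0; repeated root r = 1.
y_h = (C₁ + C₂x)e^(x). Forcing matches the repeated root (resonance), so try y_p = Ax² e^(x).
Substitute and solve for A: 2A = 6, so A = 3.
General solution: y = (C₁ + C₂x + 3x²)e^(x).


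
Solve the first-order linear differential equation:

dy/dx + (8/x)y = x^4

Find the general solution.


P(x) = 8/x ⇒ μ = x^8.
(x^8 y)' = x^8·x^4 = x^12.
Integrate: x^8 y = x^13/(13) + C.
Solve for y: y = (1/13)x^5 + C/x^8.


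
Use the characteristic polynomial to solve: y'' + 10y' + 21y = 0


Characteristic equation: r² + 10r + 21 = 0.
Factor: (r + 7)(r + 3) = 0 ⇒ r = -7, -3 (distinct real).
General solution: y = C₁e^(-7x) + C₂e^(-3x).


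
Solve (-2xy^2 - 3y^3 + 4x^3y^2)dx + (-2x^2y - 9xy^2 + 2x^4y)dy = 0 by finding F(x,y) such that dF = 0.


Check exactness: ∂M/∂y = -4xy - 9y^2 + 8x^3y and ∂N/∂x = -4xy - 9y^2 + 8x^3y; equal, so the equation is exact.
Integrate M with respect to x (treating y as constant): ∫M dx = -x^2y^2 - 3xy^3 + x^4y^2 + h(y).
Differentiate w.r.t. y and set equal to N: all terms match, so h'(y) = 0 and h is a constant absorbed into C.
General solution: -x^2y^2 - 3xy^3 + x^4y^2 = C.


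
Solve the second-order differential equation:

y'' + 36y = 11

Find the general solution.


Homogeneous part: r² + 36 = 0 ⇒ r = ±6i, so y_h = C₁cos(6x) + C₂sin(6x).
Try constant y_p = A; plug in: 36A = 11 ⇒ A = 11/36.
General solution: y = C₁cos(6x) + C₂sin(6x) + 11/36.


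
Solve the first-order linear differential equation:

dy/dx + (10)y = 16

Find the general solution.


P(x) = 10, Q(x) = 16; integrating factor μ = e^(10x).
(μ y)' = 16e^(10x) ⇒ μ y = (8/5)e^(10x) + C.
Divide by μ: y = 8/5 + Ce^(-10x).


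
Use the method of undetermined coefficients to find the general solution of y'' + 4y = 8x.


Homogeneous: r² + 4 = 0 ⇒ r = ±2i, y_h = C₁cos(2x) + C₂sin(2x).
Polynomial forcing; try y_p = Ax + B. Then y_p'' + 4 y_p = 4(Ax + B) = 8x, so B = 0 and A = 2.
General solution: y = C₁cos(2x) + C₂sin(2x) + 2x.


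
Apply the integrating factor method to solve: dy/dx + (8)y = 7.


P(x) = 8, Q(x) = 7; integrating factor μ = e^(8x).
(μ y)' = 7e^(8x) ⇒ μ y = (7/8)e^(8x) + C.
Divide by μ: y = 7/8 + Ce^(-8x).


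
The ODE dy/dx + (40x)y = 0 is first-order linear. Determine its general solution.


P(x) = 40x ⇒ μ = e^(20x²).
Q(x) = 0 so μ y is constant: y = Ce^(-20x²).


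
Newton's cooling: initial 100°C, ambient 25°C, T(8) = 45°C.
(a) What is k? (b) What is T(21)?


Newton's law: T(t) = T_a + (T₀ - T_a)e^(-kt).
(a) Use T(8) = 45: (45 - 25)/(100 - 25) = e^(-k·8), so k = -ln(0.267)/8 ≈ 0.1652.
(b) Apply k to t = 21: T(21) = 25 + (75)e^(-3.470) ≈ 27.3°C.


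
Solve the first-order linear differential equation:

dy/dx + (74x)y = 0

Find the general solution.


P(x) = 74x ⇒ μ = e^(37x²).
Q(x) = 0 so μ y is constant: y = Ce^(-37x²).


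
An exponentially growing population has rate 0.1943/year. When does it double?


Exponential growth: P(t) = P₀ e^(0.1943t). Set P(t)/P₀ = 2: e^(0.1943t) = 2.
Solve: t = ln(2)/0.1943 ≈ 3.57 years.


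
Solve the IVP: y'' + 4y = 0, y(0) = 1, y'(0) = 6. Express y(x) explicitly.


Characteristic roots of r² + 4 = 0 are ±2i, so y = C₁cos(2x) + C₂sin(2x).
Apply y(0) = 1: C₁ = 1. Differentiate and apply y'(0) = 6: 2·C₂ = 6, so C₂ = 3.
Particular solution: y = cos(2x) + 3sin(2x).


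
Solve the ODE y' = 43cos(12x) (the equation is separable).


g(y) = 1, so integrate directly: y = ∫ 43cos(12x) dx = (43/12)sin(12x) + C.


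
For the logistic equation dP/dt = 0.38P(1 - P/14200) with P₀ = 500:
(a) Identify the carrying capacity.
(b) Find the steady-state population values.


Logistic ODE dP/dt = 0.38P(1 - P/14200) has equilibria where dP/dt = 0, i.e. P = 0 or P = 14200.
The coefficient (1 - P/K) = 0 when P = K, identifying K = 14200 as the carrying capacity.
(a) K = 14200; (b) equilibria P = 0 and P = 14200.


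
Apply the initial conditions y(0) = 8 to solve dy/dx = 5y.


General solution of y' = 5y is y = Ce^(5x).
Apply y(0) = 8: C = 8.
Particular solution: y = 8e^(5x).


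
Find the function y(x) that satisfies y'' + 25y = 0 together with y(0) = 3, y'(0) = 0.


Characteristic roots of r² + 25 = 0 are ±5i, so y = C₁cos(5x) + C₂sin(5x).
Apply y(0) = 3: C₁ = 3. Differentiate and apply y'(0) = 0: 5·C₂ = 0, so C₂ = 0.
Particular solution: y = 3cos(5x).


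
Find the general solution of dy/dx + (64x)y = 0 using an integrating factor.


P(x) = 64x ⇒ μ = e^(32x²).
Q(x) = 0 so μ y is constant: y = Ce^(-32x²).


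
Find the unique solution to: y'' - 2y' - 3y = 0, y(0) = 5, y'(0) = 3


Characteristic roots of r² - 2r - 3 = 0 are -1, 3.
General solution y = c₁ e^(-x) + c₂ e^(3x).
Apply y(0) = 5: c₁ + c₂ = 5. Apply y'(0) = 3: -1 c₁ + 3 c₂ = 3.
Solve: c₁ = 3, c₂ = 2.
Particular solution: y = 3e^(-x) + 2e^(3x).


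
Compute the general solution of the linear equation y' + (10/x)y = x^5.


P(x) = 10/x ⇒ μ = x^10.
(x^10 y)' = x^10·x^5 = x^15.
Integrate: x^10 y = x^16/(16) + C.
Solve for y: y = (1/16)x^6 + C/x^10.


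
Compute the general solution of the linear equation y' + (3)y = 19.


P(x) = 3, Q(x) = 19; integrating factor μ = e^(3x).
(μ y)' = 19e^(3x) ⇒ μ y = (19/3)e^(3x) + C.
Divide by μ: y = 19/3 + Ce^(-3x).


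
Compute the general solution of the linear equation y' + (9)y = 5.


P(x) = 9, Q(x) = 5; integrating factor μ = e^(9x).
(μ y)' = 5e^(9x) ⇒ μ y = (5/9)e^(9x) + C.
Divide by μ: y = 5/9 + Ce^(-9x).


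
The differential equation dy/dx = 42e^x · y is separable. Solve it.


Separate variables: dy/y = 42e^x dx.
Integrate: ln|y| = 42e^x + C₀.
Exponentiate: y = Ce^(42e^x).


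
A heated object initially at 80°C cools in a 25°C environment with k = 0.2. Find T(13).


Newton's law: dT/dt = -k(T - T_a) has solution T(t) = T_a + (T₀ - T_a)e^(-kt).
Plug in T_a = 25, T₀ = 80, k = 0.2, t = 13: T(13) = 25 + (55)e^(-2.60) ≈ 29.1°C.


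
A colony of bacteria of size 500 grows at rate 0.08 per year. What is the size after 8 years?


The ODE dP/dt = 0.08P has solution P(t) = P(0)e^(0.08t).
Substitute P(0) = 500 and t = 8: P(8) = 500 e^(0.64) ≈ 948.


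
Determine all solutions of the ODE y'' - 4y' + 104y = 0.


Characteristic equation: r² - 4r + 104 = 0.
Discriminant is negative; roots r = 2 ± 10i (complex conjugate pair).
General solution uses e^(α x)(C₁ cos(β x) + C₂ sin(β x)): y = e^(2x)(C₁cos(10x) + C₂sin(10x)).


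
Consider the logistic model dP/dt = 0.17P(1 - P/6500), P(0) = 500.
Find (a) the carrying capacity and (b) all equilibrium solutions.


Logistic ODE dP/dt = 0.17P(1 - P/6500) has equilibria where dP/dt = 0, i.e. P = 0 or P = 6500.
The coefficient (1 - P/K) = 0 when P = K, identifying K = 6500 as the carrying capacity.
(a) K = 6500; (b) equilibria P = 0 and P = 6500.


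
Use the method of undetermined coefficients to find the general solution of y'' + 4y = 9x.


Homogeneous: r² + 4 = 0 ⇒ r = ±2i, y_h = C₁cos(2x) + C₂sin(2x).
Polynomial forcing; try y_p = Ax + B. Then y_p'' + 4 y_p = 4(Ax + B) = 9x, so B = 0 and A = 9/4.
General solution: y = C₁cos(2x) + C₂sin(2x) + (9/4)x.


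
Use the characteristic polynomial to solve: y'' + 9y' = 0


Characteristic equation: r² + 9r = 0.
Factor: (r + 9)(r - 0) = 0 ⇒ r = -9, 0 (distinct real).
General solution: y = C₁e^(-9x) + C₂.


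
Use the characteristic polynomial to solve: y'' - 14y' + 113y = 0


Characteristic equation: r² - 14r + 113 = 0.
Discriminant is negative; roots r = 7 ± 8i (complex conjugate pair).
General solution uses e^(α x)(C₁ cos(β x) + C₂ sin(β x)): y = e^(7x)(C₁cos(8x) + C₂sin(8x)).


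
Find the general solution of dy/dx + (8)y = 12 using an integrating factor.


P(x) = 8, Q(x) = 12; integrating factor μ = e^(8x).
(μ y)' = 12e^(8x) ⇒ μ y = (3/2)e^(8x) + C.
Divide by μ: y = 3/2 + Ce^(-8x).


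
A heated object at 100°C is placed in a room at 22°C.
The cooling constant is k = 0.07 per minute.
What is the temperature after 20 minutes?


Newton's law: dT/dt = -k(T - T_a) has solution T(t) = T_a + (T₀ - T_a)e^(-kt).
Plug in T_a = 22, T₀ = 100, k = 0.07, t = 20: T(20) = 22 + (78)e^(-1.40) ≈ 41.2°C.


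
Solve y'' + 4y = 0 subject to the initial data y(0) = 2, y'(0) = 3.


Characteristic roots of r² + 4 = 0 are ±2i, so y = C₁cos(2x) + C₂sin(2x).
Apply y(0) = 2: C₁ = 2. Differentiate and apply y'(0) = 3: 2·C₂ = 3, so C₂ = 3/2.
Particular solution: y = 2cos(2x) + (3/2)sin(2x).


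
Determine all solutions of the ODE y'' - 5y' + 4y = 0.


Characteristic equation: r² - 5r + 4 = 0.
Factor: (r - 4)(r - 1) = 0 ⇒ r = 4, 1 (distinct real).
General solution: y = C₁e^(4x) + C₂e^(x).


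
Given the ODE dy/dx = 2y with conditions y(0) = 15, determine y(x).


General solution of y' = 2y is y = Ce^(2x).
Apply y(0) = 15: C = 15.
Particular solution: y = 15e^(2x).


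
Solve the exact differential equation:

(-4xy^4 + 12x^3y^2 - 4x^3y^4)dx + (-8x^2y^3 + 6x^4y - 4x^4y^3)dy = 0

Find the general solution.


Check exactness: ∂M/∂y = -16xy^3 + 24x^3y - 16x^3y^3 and ∂N/∂x = -16xy^3 + 24x^3y - 16x^3y^3; equal, so the equation is exact.
Integrate M with respect to x (treating y as constant): ∫M dx = -2x^2y^4 + 3x^4y^2 - x^4y^4 + h(y).
Differentiate w.r.t. y and set equal to N: all terms match, so h'(y) = 0 and h is a constant absorbed into C.
General solution: -2x^2y^4 + 3x^4y^2 - x^4y^4 = C.


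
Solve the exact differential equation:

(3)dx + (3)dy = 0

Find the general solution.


Check exactness: ∂M/∂y = 0 and ∂N/∂x = 0; equal, so the equation is exact.
Integrate M with respect to x (treating y as constant): ∫M dx = 3x + h(y).
Differentiate w.r.t. y and set equal to N: the x-dependent terms already match, leaving h'(y) = 3. Integrate: h(y) = 3y.
So F(x,y) = 3y + 3x.
General solution: 3y + 3x = C.


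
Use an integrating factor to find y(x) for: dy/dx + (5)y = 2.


P(x) = 5, Q(x) = 2; integrating factor μ = e^(5x).
(μ y)' = 2e^(5x) ⇒ μ y = (2/5)e^(5x) + C.
Divide by μ: y = 2/5 + Ce^(-5x).


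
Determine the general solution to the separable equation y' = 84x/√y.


Separate: √y dy = 84x dx.
Integrate: (2/3)y^(3/2) = 42x² + C.


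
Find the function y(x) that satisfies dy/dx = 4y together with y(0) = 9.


General solution of y' = 4y is y = Ce^(4x).
Apply y(0) = 9: C = 9.
Particular solution: y = 9e^(4x).


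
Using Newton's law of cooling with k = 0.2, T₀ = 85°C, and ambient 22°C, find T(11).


Newton's law: dT/dt = -k(T - T_a) has solution T(t) = T_a + (T₀ - T_a)e^(-kt).
Plug in T_a = 22, T₀ = 85, k = 0.2, t = 11: T(11) = 22 + (63)e^(-2.20) ≈ 29.0°C.


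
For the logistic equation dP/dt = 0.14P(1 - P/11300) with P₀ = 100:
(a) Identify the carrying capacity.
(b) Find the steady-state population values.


Logistic ODE dP/dt = 0.14P(1 - P/11300) has equilibria where dP/dt = 0, i.e. P = 0 or P = 11300.
The coefficient (1 - P/K) = 0 when P = K, identifying K = 11300 as the carrying capacity.
(a) K = 11300; (b) equilibria P = 0 and P = 11300.


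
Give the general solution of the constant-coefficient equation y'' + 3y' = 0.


Characteristic equation: r² + 3r = 0.
Factor: (r + 3)(r - 0) = 0 ⇒ r = -3, 0 (distinct real).
General solution: y = C₁e^(-3x) + C₂.


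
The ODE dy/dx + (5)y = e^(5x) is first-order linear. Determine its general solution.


P(x) = 5 ⇒ μ = e^(5x).
(μ y)' = e^(10x) ⇒ μ y = (1/10)e^(10x) + C.
Divide by μ: y = (1/10)e^(5x) + Ce^(-5x).


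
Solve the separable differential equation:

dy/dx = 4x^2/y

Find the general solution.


Separate variables: y dy = 4x^2 dx.
Integrate both sides: y²/2 = (4/3)x^3 + C₀.
Multiply by 2: y² = (8/3)x^3 + C.


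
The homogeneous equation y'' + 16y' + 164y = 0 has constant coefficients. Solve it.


Characteristic equation: r² + 16r + 164 = 0.
Discriminant is negative; roots r = -8 ± 10i (complex conjugate pair).
General solution uses e^(α x)(C₁ cos(β x) + C₂ sin(β x)): y = e^(-8x)(C₁cos(10x) + C₂sin(10x)).


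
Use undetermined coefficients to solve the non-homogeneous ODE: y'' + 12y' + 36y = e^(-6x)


Characteristic polynomial (r + 6)² = 0; repeated root r = -6.
y_h = (C₁ + C₂x)e^(-6x). Forcing matches the repeated root (resonance), so try y_p = Ax² e^(-6x).
Substitute and solve for A: 2A = 1, so A = 1/2.
General solution: y = (C₁ + C₂x + (1/2)x²)e^(-6x).


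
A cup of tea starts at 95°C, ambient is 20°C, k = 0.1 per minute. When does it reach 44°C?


From T(t) = T_a + (T₀ - T_a)e^(-kt), set T(t) = 44:
(44 - 20) / (95 - 20) = e^(-0.1t), so t = -ln(0.320)/0.1 ≈ 11.4 minutes.


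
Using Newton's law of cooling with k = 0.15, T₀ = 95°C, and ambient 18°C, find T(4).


Newton's law: dT/dt = -k(T - T_a) has solution T(t) = T_a + (T₀ - T_a)e^(-kt).
Plug in T_a = 18, T₀ = 95, k = 0.15, t = 4: T(4) = 18 + (77)e^(-0.60) ≈ 60.3°C.


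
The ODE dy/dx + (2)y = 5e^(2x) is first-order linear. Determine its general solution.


P(x) = 2 ⇒ μ = e^(2x).
(μ y)' = 5e^(4x) ⇒ μ y = (5/4)e^(4x) + C.
Divide by μ: y = (5/4)e^(2x) + Ce^(-2x).


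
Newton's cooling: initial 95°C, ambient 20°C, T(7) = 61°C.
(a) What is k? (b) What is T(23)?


Newton's law: T(t) = T_a + (T₀ - T_a)e^(-kt).
(a) Use T(7) = 61: (61 - 20)/(95 - 20) = e^(-k·7), so k = -ln(0.547)/7 ≈ 0.0863.
(b) Apply k to t = 23: T(23) = 20 + (75)e^(-1.984) ≈ 30.3°C.


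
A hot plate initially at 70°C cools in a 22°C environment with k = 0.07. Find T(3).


Newton's law: dT/dt = -k(T - T_a) has solution T(t) = T_a + (T₀ - T_a)e^(-kt).
Plug in T_a = 22, T₀ = 70, k = 0.07, t = 3: T(3) = 22 + (48)e^(-0.21) ≈ 60.9°C.


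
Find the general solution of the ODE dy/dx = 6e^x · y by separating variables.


Separate variables: dy/y = 6e^x dx.
Integrate: ln|y| = 6e^x + C₀.
Exponentiate: y = Ce^(6e^x).


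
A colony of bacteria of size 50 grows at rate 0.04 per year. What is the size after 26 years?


The ODE dP/dt = 0.04P has solution P(t) = P(0)e^(0.04t).
Substitute P(0) = 50 and t = 26: P(26) = 50 e^(1.04) ≈ 141.


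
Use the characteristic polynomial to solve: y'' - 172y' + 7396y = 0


Characteristic equation: r² - 172r + 7396 = 0, i.e. (r - 86)² = 0.
Repeated root r = 86; include an x factor for the second linearly independent solution.
General solution: y = (C₁ + C₂x)e^(86x).


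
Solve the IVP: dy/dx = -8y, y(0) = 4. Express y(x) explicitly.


General solution of y' = -8y is y = Ce^(-8x).
Apply y(0) = 4: C = 4.
Particular solution: y = 4e^(-8x).


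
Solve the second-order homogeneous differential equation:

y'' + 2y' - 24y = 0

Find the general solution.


Characteristic equation: r² + 2r - 24 = 0.
Factor: (r + 6)(r - 4) = 0 ⇒ r = -6, 4 (distinct real).
General solution: y = C₁e^(-6x) + C₂e^(4x).


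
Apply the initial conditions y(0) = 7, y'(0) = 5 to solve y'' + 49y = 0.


Characteristic roots of r² + 49 = 0 are ±7i, so y = C₁cos(7x) + C₂sin(7x).
Apply y(0) = 7: C₁ = 7. Differentiate and apply y'(0) = 5: 7·C₂ = 5, so C₂ = 5/7.
Particular solution: y = 7cos(7x) + (5/7)sin(7x).


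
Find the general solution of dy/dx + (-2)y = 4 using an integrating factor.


P(x) = -2 ⇒ μ = e^(-2x).
(μ y)' = 4e^(-2x) ⇒ μ y = -2e^(-2x) + C.
Divide by μ: y = -2 + Ce^(2x).


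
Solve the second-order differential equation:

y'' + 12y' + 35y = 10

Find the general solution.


Characteristic roots of r² + 12r + 35 = 0 are -7, -5.
y_h = C₁e^(-7x) + C₂e^(-5x).
Constant forcing; try y_p = A. Then 35A = 10 ⇒ A = 2/7.
General solution: y = C₁e^(-7x) + C₂e^(-5x) + 2/7.


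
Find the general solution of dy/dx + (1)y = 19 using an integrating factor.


P(x) = 1, Q(x) = 19; integrating factor μ = e^(x).
(μ y)' = 19e^(x) ⇒ μ y = 19e^(x) + C.
Divide by μ: y = 19 + Ce^(-x).


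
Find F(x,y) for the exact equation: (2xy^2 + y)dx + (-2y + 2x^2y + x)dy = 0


Check exactness: ∂M/∂y = 4xy + 1 and ∂N/∂x = 4xy + 1; equal, so the equation is exact.
Integrate M with respect to x (treating y as constant): ∫M dx = x^2y^2 + xy + h(y).
Differentiate w.r.t. y and set equal to N: the x-dependent terms already match, leaving h'(y) = -2y. Integrate: h(y) = -y^2.
So F(x,y) = -y^2 + x^2y^2 + xy.
General solution: -y^2 + x^2y^2 + xy = C.


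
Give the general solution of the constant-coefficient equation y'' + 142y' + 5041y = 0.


Characteristic equation: r² + 142r + 5041 = 0, i.e. (r + 71)² = 0.
Repeated root r = -71; include an x factor for the second linearly independent solution.
General solution: y = (C₁ + C₂x)e^(-71x).


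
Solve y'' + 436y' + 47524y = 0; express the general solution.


Characteristic equation: r² + 436r + 47524 = 0, i.e. (r + 218)² = 0.
Repeated root r = -218; include an x factor for the second linearly independent solution.
General solution: y = (C₁ + C₂x)e^(-218x).


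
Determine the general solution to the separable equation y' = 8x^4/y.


Separate variables: y dy = 8x^4 dx.
Integrate both sides: y²/2 = (8/5)x^5 + C₀.
Multiply by 2: y² = (16/5)x^5 + C.


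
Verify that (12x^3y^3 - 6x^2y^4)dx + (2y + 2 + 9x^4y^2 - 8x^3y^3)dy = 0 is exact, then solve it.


Check exactness: ∂M/∂y = 36x^3y^2 - 24x^2y^3 and ∂N/∂x = 36x^3y^2 - 24x^2y^3; equal, so the equation is exact.
Integrate M with respect to x (treating y as constant): ∫M dx = 3x^4y^3 - 2x^3y^4 + h(y).
Differentiate w.r.t. y and set equal to N: the x-dependent terms already match, leaving h'(y) = 2y + 2. Integrate: h(y) = y^2 + 2y.
So F(x,y) = y^2 + 2y + 3x^4y^3 - 2x^3y^4.
General solution: y^2 + 2y + 3x^4y^3 - 2x^3y^4 = C.


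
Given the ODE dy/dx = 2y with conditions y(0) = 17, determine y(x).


General solution of y' = 2y is y = Ce^(2x).
Apply y(0) = 17: C = 17.
Particular solution: y = 17e^(2x).


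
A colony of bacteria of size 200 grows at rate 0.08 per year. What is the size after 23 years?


The ODE dP/dt = 0.08P has solution P(t) = P(0)e^(0.08t).
Substitute P(0) = 200 and t = 23: P(23) = 200 e^(1.84) ≈ 1259.


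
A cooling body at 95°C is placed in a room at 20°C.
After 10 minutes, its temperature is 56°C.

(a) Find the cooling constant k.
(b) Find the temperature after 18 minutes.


Newton's law: T(t) = T_a + (T₀ - T_a)e^(-kt).
(a) Use T(10) = 56: (56 - 20)/(95 - 20) = e^(-k·10), so k = -ln(0.480)/10 ≈ 0.0734.
(b) Apply k to t = 18: T(18) = 20 + (75)e^(-1.321) ≈ 40.0°C.
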